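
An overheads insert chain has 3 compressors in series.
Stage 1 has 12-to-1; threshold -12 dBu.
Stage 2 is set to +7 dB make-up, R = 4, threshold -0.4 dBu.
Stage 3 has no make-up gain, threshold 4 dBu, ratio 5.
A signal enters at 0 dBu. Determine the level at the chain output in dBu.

-4 dBu

Stage 1: overshoot 12 dB → 12/12 = 1 dB → -11 dBu.
Stage 2: -11 dBu ≤ -0.4 dBu, so stage 2 doesn't engage; make-up brings it to -4 dBu.
Stage 3: -4 dBu ≤ 4 dBu, so stage 3 doesn't engage; output -4 dBu.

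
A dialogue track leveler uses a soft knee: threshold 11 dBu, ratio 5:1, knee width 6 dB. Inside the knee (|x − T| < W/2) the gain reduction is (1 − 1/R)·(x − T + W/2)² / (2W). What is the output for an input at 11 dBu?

10.4 dBu

x − T + W/2 = 11 − 11 + 3 = 3.
GR = (1 − 1/5) × 3² / 12 = 0.8 × 9 / 12 = 0.6 dB.
Output = 11 − 0.6 = 10.4 dBu.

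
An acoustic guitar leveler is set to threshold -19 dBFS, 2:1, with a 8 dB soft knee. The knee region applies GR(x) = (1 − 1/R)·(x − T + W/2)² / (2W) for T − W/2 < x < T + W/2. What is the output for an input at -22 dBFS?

-22.03125 dBFS

x − T + W/2 = -22 − (-19) + 4 = 1.
GR = (1 − 1/2) × 1² / 16 = 0.5 × 1 / 16 = 0.03125 dB.
Output = -22 − 0.03125 = -22.03125 dBFS.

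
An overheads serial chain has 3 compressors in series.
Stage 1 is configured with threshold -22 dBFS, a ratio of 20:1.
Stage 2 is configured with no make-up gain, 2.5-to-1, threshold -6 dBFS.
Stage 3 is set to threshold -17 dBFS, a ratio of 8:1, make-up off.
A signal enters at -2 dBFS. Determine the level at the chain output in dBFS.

Stage 1: 20 dB above -22 dBFS, reduced 20:1 to 1 dB above → -21 dBFS.
Stage 2: -21 dBFS is at or below the -6 dBFS threshold — no compression; output -21 dBFS.
Stage 3: -21 dBFS is at or below the -17 dBFS threshold — no compression; output -21 dBFS.

-21 dBFS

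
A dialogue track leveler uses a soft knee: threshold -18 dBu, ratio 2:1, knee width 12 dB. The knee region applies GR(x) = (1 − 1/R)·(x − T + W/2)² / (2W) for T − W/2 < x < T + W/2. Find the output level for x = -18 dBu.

x − T + W/2 = -18 − (-18) + 6 = 6.
GR = (1 − 1/2) × 6² / 24 = 0.5 × 36 / 24 = 0.75 dB.
Output = -18 − 0.75 = -18.75 dBu.

-18.75 dBu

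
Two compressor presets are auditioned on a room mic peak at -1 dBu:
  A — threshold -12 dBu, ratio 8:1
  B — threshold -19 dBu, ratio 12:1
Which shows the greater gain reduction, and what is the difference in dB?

A: GR = 11 − 11/8 = 9.625 dB.
B: GR = 18 − 18/12 = 16.5 dB.
B reduces 6.875 dB more.

B, by 6.875 dB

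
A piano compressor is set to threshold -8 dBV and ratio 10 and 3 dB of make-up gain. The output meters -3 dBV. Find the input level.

12 dBV

Before make-up, the level was -3 − 3 = -6 dBV.
The compressed level sits -6 − (-8) = 2 dB over threshold.
Input overshoot = R × output overshoot = 20 dB → input = -8 + 20 = 12 dBV.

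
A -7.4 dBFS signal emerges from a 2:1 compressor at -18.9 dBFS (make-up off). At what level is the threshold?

Gain reduction = -7.4 − (-18.9) = 11.5 dB; output overshoot = GR / (R − 1) = 11.5 / 1 = 11.5 dB.
Threshold = output − output overshoot = -18.9 − 11.5 = -30.4 dBFS.

-30.4 dBFS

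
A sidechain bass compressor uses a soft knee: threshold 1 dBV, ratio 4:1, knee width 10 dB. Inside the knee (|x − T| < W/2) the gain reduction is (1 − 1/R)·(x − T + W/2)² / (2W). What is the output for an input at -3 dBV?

-3.0375 dBV

x − T + W/2 = -3 − 1 + 5 = 1.
GR = (1 − 1/4) × 1² / 20 = 0.75 × 1 / 20 = 0.0375 dB.
Output = -3 − 0.0375 = -3.0375 dBV.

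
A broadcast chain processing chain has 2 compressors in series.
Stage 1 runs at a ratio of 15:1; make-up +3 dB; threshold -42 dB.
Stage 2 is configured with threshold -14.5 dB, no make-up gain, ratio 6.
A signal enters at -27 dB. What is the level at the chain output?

-38 dB

Stage 1: overshoot 15 dB → 15/15 = 1 dB → -41 dB; +3 dB make-up → -38 dB.
Stage 2: -38 dB ≤ -14.5 dB, so stage 2 doesn't engage; output -38 dB.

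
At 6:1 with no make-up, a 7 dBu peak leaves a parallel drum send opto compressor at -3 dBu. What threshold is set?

Gain reduction = 7 − (-3) = 10 dB; output overshoot = GR / (R − 1) = 10 / 5 = 2 dB.
Threshold = output − output overshoot = -3 − 2 = -5 dBu.

-5 dBu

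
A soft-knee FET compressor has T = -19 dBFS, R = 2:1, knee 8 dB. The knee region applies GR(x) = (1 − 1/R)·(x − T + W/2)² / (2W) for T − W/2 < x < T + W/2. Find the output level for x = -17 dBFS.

x − T + W/2 = -17 − (-19) + 4 = 6.
GR = (1 − 1/2) × 6² / 16 = 0.5 × 36 / 16 = 1.125 dB.
Output = -17 − 1.125 = -18.125 dBFS.

-18.125 dBFS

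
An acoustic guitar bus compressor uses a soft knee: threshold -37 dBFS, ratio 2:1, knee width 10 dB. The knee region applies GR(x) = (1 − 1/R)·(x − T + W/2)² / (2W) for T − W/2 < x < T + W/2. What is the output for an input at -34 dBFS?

x − T + W/2 = -34 − (-37) + 5 = 8.
GR = (1 − 1/2) × 8² / 20 = 0.5 × 64 / 20 = 1.6 dB.
Output = -34 − 1.6 = -35.6 dBFS.

-35.6 dBFS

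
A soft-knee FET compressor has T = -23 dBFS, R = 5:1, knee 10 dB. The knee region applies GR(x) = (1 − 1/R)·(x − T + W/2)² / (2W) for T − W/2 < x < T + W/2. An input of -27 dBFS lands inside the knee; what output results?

-27.04 dBFS

x − T + W/2 = -27 − (-23) + 5 = 1.
GR = (1 − 1/5) × 1² / 20 = 0.8 × 1 / 20 = 0.04 dB.
Output = -27 − 0.04 = -27.04 dBFS.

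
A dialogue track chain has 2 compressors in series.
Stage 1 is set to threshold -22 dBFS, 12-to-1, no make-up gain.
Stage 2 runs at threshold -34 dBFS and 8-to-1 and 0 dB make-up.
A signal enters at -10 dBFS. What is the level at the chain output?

-32.375 dBFS

Stage 1: -10 dBFS is 12 dB over -22 dBFS; at 12:1 that becomes 1 dB over, giving -21 dBFS.
Stage 2: 13 dB above -34 dBFS, reduced 8:1 to 1.625 dB above → -32.375 dBFS.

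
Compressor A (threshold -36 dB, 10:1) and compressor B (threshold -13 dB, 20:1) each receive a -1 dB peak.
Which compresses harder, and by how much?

A: GR = 35 − 35/10 = 31.5 dB.
B: GR = 12 − 12/20 = 11.4 dB.
Difference: 20.1 dB in favour of A.

A, by 20.1 dB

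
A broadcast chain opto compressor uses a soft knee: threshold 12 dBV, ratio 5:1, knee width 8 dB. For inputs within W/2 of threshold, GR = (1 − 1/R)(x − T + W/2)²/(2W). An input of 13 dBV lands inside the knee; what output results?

x − T + W/2 = 13 − 12 + 4 = 5.
GR = (1 − 1/5) × 5² / 16 = 0.8 × 25 / 16 = 1.25 dB.
Output = 13 − 1.25 = 11.75 dBV.

11.75 dBV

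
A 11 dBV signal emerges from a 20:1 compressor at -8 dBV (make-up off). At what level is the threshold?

-9 dBV

Input is 20 dB above T (since output overshoot × R = input overshoot: (-8 − T)·20 = 11 − T gives T = -9 dBV).
Check: -9 + (11 − (-9))/20 = -9 + 1 = -8 dBV. ✓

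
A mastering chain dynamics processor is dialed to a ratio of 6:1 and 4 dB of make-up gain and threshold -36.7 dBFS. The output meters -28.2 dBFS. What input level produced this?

-9.7 dBFS

Remove make-up: -28.2 − 4 = -32.2 dBFS.
The compressed level sits -32.2 − (-36.7) = 4.5 dB over threshold.
Before 6:1 compression the overshoot was 4.5 × 6 = 27 dB, so input = -36.7 + 27 = -9.7 dBFS.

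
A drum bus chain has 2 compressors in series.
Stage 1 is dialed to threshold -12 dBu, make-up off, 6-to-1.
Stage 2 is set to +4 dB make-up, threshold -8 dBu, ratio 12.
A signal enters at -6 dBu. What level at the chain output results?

-7 dBu

Stage 1: overshoot 6 dB → 6/6 = 1 dB → -11 dBu.
Stage 2: -11 dBu is at or below the -8 dBu threshold — no compression; make-up brings it to -7 dBu.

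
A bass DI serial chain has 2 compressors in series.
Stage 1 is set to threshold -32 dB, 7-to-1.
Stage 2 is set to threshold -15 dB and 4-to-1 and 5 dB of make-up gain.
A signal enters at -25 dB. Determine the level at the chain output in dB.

-26 dB

Stage 1: overshoot 7 dB → 7/7 = 1 dB → -31 dB.
Stage 2: -31 dB is at or below the -15 dB threshold — no compression; make-up brings it to -26 dB.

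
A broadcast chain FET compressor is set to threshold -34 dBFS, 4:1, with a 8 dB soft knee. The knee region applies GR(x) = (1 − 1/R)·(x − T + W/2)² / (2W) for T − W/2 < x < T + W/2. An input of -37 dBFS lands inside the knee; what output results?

x − T + W/2 = -37 − (-34) + 4 = 1.
GR = (1 − 1/4) × 1² / 16 = 0.75 × 1 / 16 = 0.046875 dB.
Output = -37 − 0.046875 = -37.046875 dBFS.

-37.046875 dBFS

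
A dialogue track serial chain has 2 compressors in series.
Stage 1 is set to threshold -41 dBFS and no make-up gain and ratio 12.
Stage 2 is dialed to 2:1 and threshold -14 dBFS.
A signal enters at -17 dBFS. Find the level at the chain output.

Stage 1: overshoot 24 dB → 24/12 = 2 dB → -39 dBFS.
Stage 2: below threshold (-39 ≤ -14); passes unchanged; output -39 dBFS.

-39 dBFS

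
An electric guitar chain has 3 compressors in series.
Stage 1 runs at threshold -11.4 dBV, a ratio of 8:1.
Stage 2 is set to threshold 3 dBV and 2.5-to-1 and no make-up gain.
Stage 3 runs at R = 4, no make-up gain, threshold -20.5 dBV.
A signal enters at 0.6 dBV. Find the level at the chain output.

-17.85 dBV

Stage 1: 0.6 dBV is 12 dB over -11.4 dBV; at 8:1 that becomes 1.5 dB over, giving -9.9 dBV.
Stage 2: below threshold (-9.9 ≤ 3); passes unchanged; output -9.9 dBV.
Stage 3: -9.9 dBV is 10.6 dB over -20.5 dBV; at 4:1 that becomes 2.65 dB over, giving -17.85 dBV.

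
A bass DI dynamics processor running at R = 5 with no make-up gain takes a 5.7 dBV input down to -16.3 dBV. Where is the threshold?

-21.8 dBV

Let T be the threshold. Output overshoot = (input overshoot)/R, so -16.3 − T = (5.7 − T)/5.
5·(-16.3 − T) = 5.7 − T → 4·T = -81.5 − 5.7 = -87.2.
T = -87.2/4 = -21.8 dBV.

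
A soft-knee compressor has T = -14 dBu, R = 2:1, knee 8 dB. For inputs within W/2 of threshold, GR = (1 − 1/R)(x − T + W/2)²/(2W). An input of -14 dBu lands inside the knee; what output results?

x − T + W/2 = -14 − (-14) + 4 = 4.
GR = (1 − 1/2) × 4² / 16 = 0.5 × 16 / 16 = 0.5 dB.
Output = -14 − 0.5 = -14.5 dBu.

-14.5 dBu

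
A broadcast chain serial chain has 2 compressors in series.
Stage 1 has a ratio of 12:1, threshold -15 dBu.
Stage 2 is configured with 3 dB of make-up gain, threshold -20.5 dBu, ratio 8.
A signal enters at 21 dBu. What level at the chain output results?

-16.4375 dBu

Stage 1: 36 dB above -15 dBu, reduced 12:1 to 3 dB above → -12 dBu.
Stage 2: -12 dBu is 8.5 dB over -20.5 dBu; at 8:1 that becomes 1.0625 dB over, giving -19.4375 dBu; +3 dB make-up → -16.4375 dBu.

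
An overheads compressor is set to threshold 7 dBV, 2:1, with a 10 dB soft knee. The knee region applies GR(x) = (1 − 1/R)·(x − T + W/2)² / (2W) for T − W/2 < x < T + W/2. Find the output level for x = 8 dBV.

7.1 dBV

x − T + W/2 = 8 − 7 + 5 = 6.
GR = (1 − 1/2) × 6² / 20 = 0.5 × 36 / 20 = 0.9 dB.
Output = 8 − 0.9 = 7.1 dBV.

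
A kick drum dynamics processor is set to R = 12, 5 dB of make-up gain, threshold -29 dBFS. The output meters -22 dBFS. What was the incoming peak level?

-5 dBFS

Remove make-up: -22 − 5 = -27 dBFS.
That's 2 dB above the -29 dBFS threshold.
Input overshoot = R × output overshoot = 24 dB → input = -29 + 24 = -5 dBFS.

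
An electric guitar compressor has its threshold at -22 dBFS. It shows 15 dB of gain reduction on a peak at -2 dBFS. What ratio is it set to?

Input overshoot = -2 − (-22) = 20 dB.
Output overshoot = 20 − 15 = 5 dB.
Ratio = input overshoot / output overshoot = 20 / 5 = 4.

4:1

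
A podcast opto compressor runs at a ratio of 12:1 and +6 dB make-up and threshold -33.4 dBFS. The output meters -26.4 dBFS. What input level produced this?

Remove make-up: -26.4 − 6 = -32.4 dBFS.
That's 1 dB above the -33.4 dBFS threshold.
Input overshoot = R × output overshoot = 12 dB → input = -33.4 + 12 = -21.4 dBFS.

-21.4 dBFS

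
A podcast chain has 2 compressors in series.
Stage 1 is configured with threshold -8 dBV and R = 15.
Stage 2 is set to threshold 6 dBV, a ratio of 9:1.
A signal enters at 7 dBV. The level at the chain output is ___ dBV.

-7 dBV

Stage 1: 15 dB above -8 dBV, reduced 15:1 to 1 dB above → -7 dBV.
Stage 2: -7 dBV ≤ 6 dBV, so stage 2 doesn't engage; output -7 dBV.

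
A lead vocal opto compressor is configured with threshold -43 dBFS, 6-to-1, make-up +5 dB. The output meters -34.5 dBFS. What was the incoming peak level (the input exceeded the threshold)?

Remove make-up: -34.5 − 5 = -39.5 dBFS.
The compressed level sits -39.5 − (-43) = 3.5 dB over threshold.
Input overshoot = R × output overshoot = 21 dB → input = -43 + 21 = -22 dBFS.

-22 dBFS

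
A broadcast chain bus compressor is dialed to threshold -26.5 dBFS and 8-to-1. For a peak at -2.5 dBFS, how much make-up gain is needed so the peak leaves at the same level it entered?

21 dB

Overshoot 24 dB → 24/8 = 3 dB after compression, so the compressed level is -26.5 + 3 = -23.5 dBFS.
Make-up = target − compressed = -2.5 − (-23.5) = 21 dB.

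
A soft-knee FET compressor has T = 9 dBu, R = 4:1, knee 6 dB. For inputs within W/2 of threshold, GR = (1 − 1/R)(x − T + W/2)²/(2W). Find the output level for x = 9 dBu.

x − T + W/2 = 9 − 9 + 3 = 3.
GR = (1 − 1/4) × 3² / 12 = 0.75 × 9 / 12 = 0.5625 dB.
Output = 9 − 0.5625 = 8.4375 dBu.

8.4375 dBu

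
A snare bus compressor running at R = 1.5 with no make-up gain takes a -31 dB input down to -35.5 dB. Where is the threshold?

-44.5 dB

Input is 13.5 dB above T (since output overshoot × R = input overshoot: (-35.5 − T)·1.5 = -31 − T gives T = -44.5 dB).
Check: -44.5 + (-31 − (-44.5))/1.5 = -44.5 + 9 = -35.5 dB. ✓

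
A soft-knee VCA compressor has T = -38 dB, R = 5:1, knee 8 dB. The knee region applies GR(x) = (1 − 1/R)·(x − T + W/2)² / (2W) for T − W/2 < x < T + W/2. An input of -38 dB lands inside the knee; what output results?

x − T + W/2 = -38 − (-38) + 4 = 4.
GR = (1 − 1/5) × 4² / 16 = 0.8 × 16 / 16 = 0.8 dB.
Output = -38 − 0.8 = -38.8 dB.

-38.8 dB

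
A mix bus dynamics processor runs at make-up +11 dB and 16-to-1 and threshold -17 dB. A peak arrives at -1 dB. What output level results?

-5 dB

-1 dB sits 16 dB over threshold.
The 16 dB excess becomes 1 dB after 16:1 reduction.
That puts the output at -16 dB; make-up adds 11 dB, giving -5 dB.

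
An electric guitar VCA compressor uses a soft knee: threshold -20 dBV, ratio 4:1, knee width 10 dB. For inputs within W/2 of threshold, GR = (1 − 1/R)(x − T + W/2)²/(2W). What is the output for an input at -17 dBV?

-19.4 dBV

x − T + W/2 = -17 − (-20) + 5 = 8.
GR = (1 − 1/4) × 8² / 20 = 0.75 × 64 / 20 = 2.4 dB.
Output = -17 − 2.4 = -19.4 dBV.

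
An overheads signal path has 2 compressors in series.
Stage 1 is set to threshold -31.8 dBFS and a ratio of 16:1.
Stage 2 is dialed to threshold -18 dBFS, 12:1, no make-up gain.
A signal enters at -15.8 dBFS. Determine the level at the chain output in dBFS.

Stage 1: -15.8 dBFS is 16 dB over -31.8 dBFS; at 16:1 that becomes 1 dB over, giving -30.8 dBFS.
Stage 2: -30.8 dBFS is at or below the -18 dBFS threshold — no compression; output -30.8 dBFS.

-30.8 dBFS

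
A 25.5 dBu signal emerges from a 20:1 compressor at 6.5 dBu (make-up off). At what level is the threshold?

Let T be the threshold. Output overshoot = (input overshoot)/R, so 6.5 − T = (25.5 − T)/20.
20·(6.5 − T) = 25.5 − T → 19·T = 130 − 25.5 = 104.5.
T = 104.5/19 = 5.5 dBu.

5.5 dBu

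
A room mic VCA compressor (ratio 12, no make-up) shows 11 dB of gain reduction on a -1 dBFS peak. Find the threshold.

Gain reduction = -1 − (-12) = 11 dB; output overshoot = GR / (R − 1) = 11 / 11 = 1 dB.
Threshold = output − output overshoot = -12 − 1 = -13 dBFS.

-13 dBFS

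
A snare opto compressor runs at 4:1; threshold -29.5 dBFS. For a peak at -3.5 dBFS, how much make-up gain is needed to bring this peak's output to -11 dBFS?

Without make-up, output = threshold + overshoot/4 = -29.5 + 6.5 = -23 dBFS.
Gap to target: 12 dB.

12 dB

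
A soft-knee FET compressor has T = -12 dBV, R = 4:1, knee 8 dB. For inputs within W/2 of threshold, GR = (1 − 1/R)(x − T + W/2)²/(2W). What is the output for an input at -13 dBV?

-13.421875 dBV

x − T + W/2 = -13 − (-12) + 4 = 3.
GR = (1 − 1/4) × 3² / 16 = 0.75 × 9 / 16 = 0.421875 dB.
Output = -13 − 0.421875 = -13.421875 dBV.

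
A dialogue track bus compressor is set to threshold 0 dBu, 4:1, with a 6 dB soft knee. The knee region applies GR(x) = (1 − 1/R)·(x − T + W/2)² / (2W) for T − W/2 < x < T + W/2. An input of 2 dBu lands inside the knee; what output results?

x − T + W/2 = 2 − 0 + 3 = 5.
GR = (1 − 1/4) × 5² / 12 = 0.75 × 25 / 12 = 1.5625 dB.
Output = 2 − 1.5625 = 0.4375 dBu.

0.4375 dBu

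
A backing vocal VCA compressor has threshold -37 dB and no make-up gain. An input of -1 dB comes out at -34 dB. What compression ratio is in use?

Input overshoot = -1 − (-37) = 36 dB; output overshoot = -34 − (-37) = 3 dB.
Ratio = 36 / 3 = 12.

12:1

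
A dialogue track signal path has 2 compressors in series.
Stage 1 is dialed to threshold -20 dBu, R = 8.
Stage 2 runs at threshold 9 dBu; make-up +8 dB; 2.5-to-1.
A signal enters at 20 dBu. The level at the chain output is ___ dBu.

Stage 1: overshoot 40 dB → 40/8 = 5 dB → -15 dBu.
Stage 2: -15 dBu is at or below the 9 dBu threshold — no compression; make-up brings it to -7 dBu.

-7 dBu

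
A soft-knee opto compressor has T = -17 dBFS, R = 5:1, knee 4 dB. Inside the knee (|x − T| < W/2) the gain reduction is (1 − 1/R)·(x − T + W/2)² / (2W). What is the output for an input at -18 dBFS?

x − T + W/2 = -18 − (-17) + 2 = 1.
GR = (1 − 1/5) × 1² / 8 = 0.8 × 1 / 8 = 0.1 dB.
Output = -18 − 0.1 = -18.1 dBFS.

-18.1 dBFS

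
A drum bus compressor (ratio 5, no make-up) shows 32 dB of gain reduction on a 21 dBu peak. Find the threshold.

Input is 40 dB above T (since output overshoot × R = input overshoot: (-11 − T)·5 = 21 − T gives T = -19 dBu).
Check: -19 + (21 − (-19))/5 = -19 + 8 = -11 dBu. ✓

-19 dBu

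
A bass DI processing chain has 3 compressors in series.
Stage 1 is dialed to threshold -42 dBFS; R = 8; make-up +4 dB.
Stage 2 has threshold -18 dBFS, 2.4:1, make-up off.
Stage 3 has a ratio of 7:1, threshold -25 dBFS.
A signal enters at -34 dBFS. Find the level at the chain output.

Stage 1: -34 dBFS is 8 dB over -42 dBFS; at 8:1 that becomes 1 dB over, giving -41 dBFS; +4 dB make-up → -37 dBFS.
Stage 2: -37 dBFS is at or below the -18 dBFS threshold — no compression; output -37 dBFS.
Stage 3: -37 dBFS ≤ -25 dBFS, so stage 3 doesn't engage; output -37 dBFS.

-37 dBFS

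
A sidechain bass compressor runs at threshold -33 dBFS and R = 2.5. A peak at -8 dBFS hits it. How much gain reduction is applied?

Overshoot = -8 − (-33) = 25 dB.
A 2.5:1 ratio leaves 10 dB of that excess.
GR = overshoot in − overshoot out = 25 − 10 = 15 dB.

15 dB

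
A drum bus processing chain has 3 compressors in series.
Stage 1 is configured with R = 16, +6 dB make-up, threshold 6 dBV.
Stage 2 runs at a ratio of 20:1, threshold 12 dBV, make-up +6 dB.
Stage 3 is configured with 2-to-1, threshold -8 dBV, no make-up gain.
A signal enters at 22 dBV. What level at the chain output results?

5.025 dBV

Stage 1: overshoot 16 dB → 16/16 = 1 dB → 7 dBV; +6 dB make-up → 13 dBV.
Stage 2: 13 dBV is 1 dB over 12 dBV; at 20:1 that becomes 0.05 dB over, giving 12.05 dBV; +6 dB make-up → 18.05 dBV.
Stage 3: overshoot 26.05 dB → 26.05/2 = 13.025 dB → 5.025 dBV.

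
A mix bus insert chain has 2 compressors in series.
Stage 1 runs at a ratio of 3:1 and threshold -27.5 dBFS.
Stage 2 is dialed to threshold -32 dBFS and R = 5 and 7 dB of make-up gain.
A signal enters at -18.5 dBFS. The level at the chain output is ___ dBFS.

-23.5 dBFS

Stage 1: overshoot 9 dB → 9/3 = 3 dB → -24.5 dBFS.
Stage 2: overshoot 7.5 dB → 7.5/5 = 1.5 dB → -30.5 dBFS; +7 dB make-up → -23.5 dBFS.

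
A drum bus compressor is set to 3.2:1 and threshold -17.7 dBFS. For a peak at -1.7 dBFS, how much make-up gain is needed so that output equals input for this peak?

The peak compresses to -17.7 + 16/3.2 = -12.7 dBFS.
To reach -1.7 dBFS requires -1.7 − (-12.7) = 11 dB of make-up.

11 dB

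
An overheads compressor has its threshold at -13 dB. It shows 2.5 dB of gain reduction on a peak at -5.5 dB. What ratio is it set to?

Input overshoot = -5.5 − (-13) = 7.5 dB.
Output overshoot = 7.5 − 2.5 = 5 dB.
Ratio = input overshoot / output overshoot = 7.5 / 5 = 1.5.

1.5:1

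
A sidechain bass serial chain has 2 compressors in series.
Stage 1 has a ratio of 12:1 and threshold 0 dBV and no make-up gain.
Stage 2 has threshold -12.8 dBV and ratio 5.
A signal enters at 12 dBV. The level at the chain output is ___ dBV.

Stage 1: 12 dBV is 12 dB over 0 dBV; at 12:1 that becomes 1 dB over, giving 1 dBV.
Stage 2: 13.8 dB above -12.8 dBV, reduced 5:1 to 2.76 dB above → -10.04 dBV.

-10.04 dBV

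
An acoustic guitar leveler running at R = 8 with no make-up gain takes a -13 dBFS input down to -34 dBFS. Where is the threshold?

-37 dBFS

Let T be the threshold. Output overshoot = (input overshoot)/R, so -34 − T = (-13 − T)/8.
8·(-34 − T) = -13 − T → 7·T = -272 − (-13) = -259.
T = -259/7 = -37 dBFS.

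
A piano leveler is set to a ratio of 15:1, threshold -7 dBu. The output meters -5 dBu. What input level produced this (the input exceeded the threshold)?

Post-compression overshoot = -5 − (-7) = 2 dB.
Before 15:1 compression the overshoot was 2 × 15 = 30 dB, so input = -7 + 30 = 23 dBu.

23 dBu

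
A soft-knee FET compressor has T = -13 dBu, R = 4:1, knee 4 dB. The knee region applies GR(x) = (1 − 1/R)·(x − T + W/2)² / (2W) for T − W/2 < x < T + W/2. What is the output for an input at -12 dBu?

x − T + W/2 = -12 − (-13) + 2 = 3.
GR = (1 − 1/4) × 3² / 8 = 0.75 × 9 / 8 = 0.84375 dB.
Output = -12 − 0.84375 = -12.84375 dBu.

-12.84375 dBu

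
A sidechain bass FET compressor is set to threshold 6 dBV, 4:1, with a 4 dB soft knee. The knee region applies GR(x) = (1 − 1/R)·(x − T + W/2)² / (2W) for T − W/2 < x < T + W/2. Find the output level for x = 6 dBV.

x − T + W/2 = 6 − 6 + 2 = 2.
GR = (1 − 1/4) × 2² / 8 = 0.75 × 4 / 8 = 0.375 dB.
Output = 6 − 0.375 = 5.625 dBV.

5.625 dBV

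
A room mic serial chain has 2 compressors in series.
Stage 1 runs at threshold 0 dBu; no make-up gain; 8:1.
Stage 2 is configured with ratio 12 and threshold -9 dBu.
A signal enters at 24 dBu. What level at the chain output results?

-8 dBu

Stage 1: overshoot 24 dB → 24/8 = 3 dB → 3 dBu.
Stage 2: overshoot 12 dB → 12/12 = 1 dB → -8 dBu.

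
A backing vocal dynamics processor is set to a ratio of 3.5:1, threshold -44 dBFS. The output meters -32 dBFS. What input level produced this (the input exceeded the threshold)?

-2 dBFS

That's 12 dB above the -44 dBFS threshold.
Before 3.5:1 compression the overshoot was 12 × 3.5 = 42 dB, so input = -44 + 42 = -2 dBFS.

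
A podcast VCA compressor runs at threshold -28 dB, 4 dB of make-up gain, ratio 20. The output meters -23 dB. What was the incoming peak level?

Before make-up, the level was -23 − 4 = -27 dB.
The compressed level sits -27 − (-28) = 1 dB over threshold.
Input overshoot = R × output overshoot = 20 dB → input = -28 + 20 = -8 dB.

-8 dB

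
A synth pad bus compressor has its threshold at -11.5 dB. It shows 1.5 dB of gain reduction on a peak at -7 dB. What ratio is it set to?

Input overshoot = -7 − (-11.5) = 4.5 dB.
Output overshoot = 4.5 − 1.5 = 3 dB.
Ratio = input overshoot / output overshoot = 4.5 / 3 = 1.5.

1.5:1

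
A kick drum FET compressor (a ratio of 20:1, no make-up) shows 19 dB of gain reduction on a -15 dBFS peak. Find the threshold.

Let T be the threshold. Output overshoot = (input overshoot)/R, so -34 − T = (-15 − T)/20.
20·(-34 − T) = -15 − T → 19·T = -680 − (-15) = -665.
T = -665/19 = -35 dBFS.

-35 dBFS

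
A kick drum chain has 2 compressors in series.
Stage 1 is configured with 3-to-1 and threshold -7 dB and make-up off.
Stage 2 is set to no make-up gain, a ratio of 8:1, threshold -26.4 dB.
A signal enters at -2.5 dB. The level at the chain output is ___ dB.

Stage 1: overshoot 4.5 dB → 4.5/3 = 1.5 dB → -5.5 dB.
Stage 2: 20.9 dB above -26.4 dB, reduced 8:1 to 2.6125 dB above → -23.7875 dB.

-23.7875 dB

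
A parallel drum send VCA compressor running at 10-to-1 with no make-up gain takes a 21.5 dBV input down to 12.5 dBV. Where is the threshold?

11.5 dBV

Input is 10 dB above T (since output overshoot × R = input overshoot: (12.5 − T)·10 = 21.5 − T gives T = 11.5 dBV).
Check: 11.5 + (21.5 − 11.5)/10 = 11.5 + 1 = 12.5 dBV. ✓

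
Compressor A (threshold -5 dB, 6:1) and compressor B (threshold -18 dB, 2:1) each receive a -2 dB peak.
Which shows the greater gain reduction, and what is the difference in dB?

A: 3 dB over, compressed to 0.5 dB over, so 2.5 dB of GR.
B: 16 dB over, compressed to 8 dB over, so 8 dB of GR.
B reduces 5.5 dB more.

B, by 5.5 dB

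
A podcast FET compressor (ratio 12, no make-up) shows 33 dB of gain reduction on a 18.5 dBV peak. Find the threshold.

Input is 36 dB above T (since output overshoot × R = input overshoot: (-14.5 − T)·12 = 18.5 − T gives T = -17.5 dBV).
Check: -17.5 + (18.5 − (-17.5))/12 = -17.5 + 3 = -14.5 dBV. ✓

-17.5 dBV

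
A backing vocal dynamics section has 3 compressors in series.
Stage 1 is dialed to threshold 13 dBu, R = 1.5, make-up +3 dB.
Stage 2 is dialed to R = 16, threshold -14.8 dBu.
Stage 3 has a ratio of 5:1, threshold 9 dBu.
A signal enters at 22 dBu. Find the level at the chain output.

Stage 1: 9 dB above 13 dBu, reduced 1.5:1 to 6 dB above → 19 dBu; +3 dB make-up → 22 dBu.
Stage 2: overshoot 36.8 dB → 36.8/16 = 2.3 dB → -12.5 dBu.
Stage 3: below threshold (-12.5 ≤ 9); passes unchanged; output -12.5 dBu.

-12.5 dBu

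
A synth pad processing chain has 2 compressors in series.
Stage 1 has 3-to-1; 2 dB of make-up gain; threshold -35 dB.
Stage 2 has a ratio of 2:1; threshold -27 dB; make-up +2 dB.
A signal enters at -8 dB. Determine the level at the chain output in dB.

-23.5 dB

Stage 1: 27 dB above -35 dB, reduced 3:1 to 9 dB above → -26 dB; +2 dB make-up → -24 dB.
Stage 2: -24 dB is 3 dB over -27 dB; at 2:1 that becomes 1.5 dB over, giving -25.5 dB; +2 dB make-up → -23.5 dB.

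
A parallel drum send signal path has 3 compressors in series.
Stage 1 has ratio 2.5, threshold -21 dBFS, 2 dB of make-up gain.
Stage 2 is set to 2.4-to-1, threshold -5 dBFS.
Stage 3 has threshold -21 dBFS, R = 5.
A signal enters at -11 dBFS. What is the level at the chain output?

Stage 1: overshoot 10 dB → 10/2.5 = 4 dB → -17 dBFS; +2 dB make-up → -15 dBFS.
Stage 2: -15 dBFS is at or below the -5 dBFS threshold — no compression; output -15 dBFS.
Stage 3: overshoot 6 dB → 6/5 = 1.2 dB → -19.8 dBFS.

-19.8 dBFS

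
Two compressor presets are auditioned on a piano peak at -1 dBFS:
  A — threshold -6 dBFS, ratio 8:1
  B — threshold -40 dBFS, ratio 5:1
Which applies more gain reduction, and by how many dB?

A: GR = 5 − 5/8 = 4.375 dB.
B: GR = 39 − 39/5 = 31.2 dB.
B reduces 26.825 dB more.

B, by 26.825 dB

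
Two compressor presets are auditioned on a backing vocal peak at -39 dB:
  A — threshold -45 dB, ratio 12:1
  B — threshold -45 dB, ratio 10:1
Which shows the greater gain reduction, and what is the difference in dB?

A: overshoot 6 dB → output overshoot 0.5 dB → GR 5.5 dB.
B: overshoot 6 dB → output overshoot 0.6 dB → GR 5.4 dB.
A applies 0.1 dB more gain reduction.

A, by 0.1 dB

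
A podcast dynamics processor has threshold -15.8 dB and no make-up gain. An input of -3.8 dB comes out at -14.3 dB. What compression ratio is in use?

8:1

Input overshoot = -3.8 − (-15.8) = 12 dB; output overshoot = -14.3 − (-15.8) = 1.5 dB.
Ratio = 12 / 1.5 = 8.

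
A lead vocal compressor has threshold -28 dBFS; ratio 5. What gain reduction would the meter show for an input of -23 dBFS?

-23 dBFS exceeds the threshold by 5 dB.
At 5:1, output sits 5/5 = 1 dB above threshold.
Gain reduction = 5 − 1 = 4 dB.

4 dB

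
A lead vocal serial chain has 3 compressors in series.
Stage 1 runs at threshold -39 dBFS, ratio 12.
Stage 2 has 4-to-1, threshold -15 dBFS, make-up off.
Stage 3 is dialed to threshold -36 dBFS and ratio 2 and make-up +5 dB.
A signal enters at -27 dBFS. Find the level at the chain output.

Stage 1: overshoot 12 dB → 12/12 = 1 dB → -38 dBFS.
Stage 2: below threshold (-38 ≤ -15); passes unchanged; output -38 dBFS.
Stage 3: below threshold (-38 ≤ -36); passes unchanged; make-up brings it to -33 dBFS.

-33 dBFS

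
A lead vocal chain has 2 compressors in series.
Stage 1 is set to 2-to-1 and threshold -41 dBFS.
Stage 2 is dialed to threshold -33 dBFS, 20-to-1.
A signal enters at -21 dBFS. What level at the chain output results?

Stage 1: 20 dB above -41 dBFS, reduced 2:1 to 10 dB above → -31 dBFS.
Stage 2: overshoot 2 dB → 2/20 = 0.1 dB → -32.9 dBFS.

-32.9 dBFS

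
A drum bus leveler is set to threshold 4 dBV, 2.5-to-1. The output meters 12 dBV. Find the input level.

24 dBV

The compressed level sits 12 − 4 = 8 dB over threshold.
Input overshoot = R × output overshoot = 20 dB → input = 4 + 20 = 24 dBV.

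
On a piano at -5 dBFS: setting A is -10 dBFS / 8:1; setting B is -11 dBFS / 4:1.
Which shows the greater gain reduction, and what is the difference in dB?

A: overshoot 5 dB → output overshoot 0.625 dB → GR 4.375 dB.
B: overshoot 6 dB → output overshoot 1.5 dB → GR 4.5 dB.
B reduces 0.125 dB more.

B, by 0.125 dB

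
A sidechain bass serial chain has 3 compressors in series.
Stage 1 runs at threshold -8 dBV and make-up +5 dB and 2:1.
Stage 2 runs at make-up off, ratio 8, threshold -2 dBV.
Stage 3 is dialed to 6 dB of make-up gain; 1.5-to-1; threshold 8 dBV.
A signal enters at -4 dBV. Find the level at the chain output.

4.125 dBV

Stage 1: -4 dBV is 4 dB over -8 dBV; at 2:1 that becomes 2 dB over, giving -6 dBV; +5 dB make-up → -1 dBV.
Stage 2: 1 dB above -2 dBV, reduced 8:1 to 0.125 dB above → -1.875 dBV.
Stage 3: -1.875 dBV is at or below the 8 dBV threshold — no compression; make-up brings it to 4.125 dBV.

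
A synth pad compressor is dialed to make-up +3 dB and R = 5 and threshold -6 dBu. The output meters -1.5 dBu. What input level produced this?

Remove make-up: -1.5 − 3 = -4.5 dBu.
Post-compression overshoot = -4.5 − (-6) = 1.5 dB.
Undo the ratio: input overshoot = 1.5 × 5 = 7.5 dB, giving input = 1.5 dBu.

1.5 dBu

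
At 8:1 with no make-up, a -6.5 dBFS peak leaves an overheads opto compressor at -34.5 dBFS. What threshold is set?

-38.5 dBFS

Input is 32 dB above T (since output overshoot × R = input overshoot: (-34.5 − T)·8 = -6.5 − T gives T = -38.5 dBFS).
Check: -38.5 + (-6.5 − (-38.5))/8 = -38.5 + 4 = -34.5 dBFS. ✓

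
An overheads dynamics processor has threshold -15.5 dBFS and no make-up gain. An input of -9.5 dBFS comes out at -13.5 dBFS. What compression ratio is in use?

Input overshoot = -9.5 − (-15.5) = 6 dB; output overshoot = -13.5 − (-15.5) = 2 dB.
Ratio = 6 / 2 = 3.

3:1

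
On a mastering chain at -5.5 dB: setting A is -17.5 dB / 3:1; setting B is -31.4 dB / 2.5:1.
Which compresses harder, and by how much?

A: overshoot 12 dB → output overshoot 4 dB → GR 8 dB.
B: overshoot 25.9 dB → output overshoot 10.36 dB → GR 15.54 dB.
B reduces 7.54 dB more.

B, by 7.54 dB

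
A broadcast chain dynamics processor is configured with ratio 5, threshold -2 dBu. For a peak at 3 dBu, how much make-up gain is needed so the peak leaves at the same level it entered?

Without make-up, output = threshold + overshoot/5 = -2 + 1 = -1 dBu.
Gap to target: 4 dB.

4 dB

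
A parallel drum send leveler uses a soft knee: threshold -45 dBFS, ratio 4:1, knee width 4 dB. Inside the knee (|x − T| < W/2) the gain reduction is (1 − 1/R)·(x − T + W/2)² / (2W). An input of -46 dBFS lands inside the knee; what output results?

x − T + W/2 = -46 − (-45) + 2 = 1.
GR = (1 − 1/4) × 1² / 8 = 0.75 × 1 / 8 = 0.09375 dB.
Output = -46 − 0.09375 = -46.09375 dBFS.

-46.09375 dBFS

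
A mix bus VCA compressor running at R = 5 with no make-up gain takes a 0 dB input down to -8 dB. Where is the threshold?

-10 dB

Let T be the threshold. Output overshoot = (input overshoot)/R, so -8 − T = (0 − T)/5.
5·(-8 − T) = 0 − T → 4·T = -40 − 0 = -40.
T = -40/4 = -10 dB.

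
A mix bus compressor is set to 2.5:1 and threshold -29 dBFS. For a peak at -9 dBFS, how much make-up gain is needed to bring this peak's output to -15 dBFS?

The peak compresses to -29 + 20/2.5 = -21 dBFS.
To reach -15 dBFS requires -15 − (-21) = 6 dB of make-up.

6 dB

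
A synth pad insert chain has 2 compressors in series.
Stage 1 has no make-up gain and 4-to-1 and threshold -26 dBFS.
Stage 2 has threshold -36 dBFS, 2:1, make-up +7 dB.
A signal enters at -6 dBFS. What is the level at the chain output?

-21.5 dBFS

Stage 1: overshoot 20 dB → 20/4 = 5 dB → -21 dBFS.
Stage 2: -21 dBFS is 15 dB over -36 dBFS; at 2:1 that becomes 7.5 dB over, giving -28.5 dBFS; +7 dB make-up → -21.5 dBFS.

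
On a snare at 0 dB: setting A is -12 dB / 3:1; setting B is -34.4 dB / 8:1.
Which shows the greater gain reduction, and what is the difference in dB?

B, by 22.1 dB

A: overshoot 12 dB → output overshoot 4 dB → GR 8 dB.
B: overshoot 34.4 dB → output overshoot 4.3 dB → GR 30.1 dB.
Difference: 22.1 dB in favour of B.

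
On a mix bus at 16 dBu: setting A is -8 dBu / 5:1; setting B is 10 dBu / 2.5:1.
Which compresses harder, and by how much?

A, by 15.6 dB

A: overshoot 24 dB → output overshoot 4.8 dB → GR 19.2 dB.
B: overshoot 6 dB → output overshoot 2.4 dB → GR 3.6 dB.
A applies 15.6 dB more gain reduction.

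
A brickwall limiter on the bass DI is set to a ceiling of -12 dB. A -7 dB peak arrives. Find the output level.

-12 dB

A brickwall limiter is an ∞:1 compressor: any input above the ceiling is clamped to -12 dB.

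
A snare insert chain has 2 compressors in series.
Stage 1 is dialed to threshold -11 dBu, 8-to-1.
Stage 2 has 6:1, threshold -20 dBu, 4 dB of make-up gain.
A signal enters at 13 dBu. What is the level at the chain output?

Stage 1: 24 dB above -11 dBu, reduced 8:1 to 3 dB above → -8 dBu.
Stage 2: 12 dB above -20 dBu, reduced 6:1 to 2 dB above → -18 dBu; +4 dB make-up → -14 dBu.

-14 dBu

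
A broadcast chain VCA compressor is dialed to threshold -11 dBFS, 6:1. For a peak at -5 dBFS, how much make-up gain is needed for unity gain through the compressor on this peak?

5 dB

Overshoot 6 dB → 6/6 = 1 dB after compression, so the compressed level is -11 + 1 = -10 dBFS.
Make-up = target − compressed = -5 − (-10) = 5 dB.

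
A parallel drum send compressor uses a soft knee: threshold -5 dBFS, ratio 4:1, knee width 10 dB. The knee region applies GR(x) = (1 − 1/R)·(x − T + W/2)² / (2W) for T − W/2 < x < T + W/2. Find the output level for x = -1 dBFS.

x − T + W/2 = -1 − (-5) + 5 = 9.
GR = (1 − 1/4) × 9² / 20 = 0.75 × 81 / 20 = 3.0375 dB.
Output = -1 − 3.0375 = -4.0375 dBFS.

-4.0375 dBFS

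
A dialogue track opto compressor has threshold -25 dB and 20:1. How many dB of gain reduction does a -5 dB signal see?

19 dB

The signal is 20 dB above threshold.
After 20:1 compression the overshoot becomes 20/20 = 1 dB.
So the signal is attenuated by 20 − 1 = 19 dB.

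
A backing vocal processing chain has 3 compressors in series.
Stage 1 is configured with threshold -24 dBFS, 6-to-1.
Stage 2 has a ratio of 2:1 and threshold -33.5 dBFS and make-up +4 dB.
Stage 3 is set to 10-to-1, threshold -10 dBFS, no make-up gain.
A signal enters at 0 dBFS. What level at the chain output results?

-22.75 dBFS

Stage 1: 0 dBFS is 24 dB over -24 dBFS; at 6:1 that becomes 4 dB over, giving -20 dBFS.
Stage 2: overshoot 13.5 dB → 13.5/2 = 6.75 dB → -26.75 dBFS; +4 dB make-up → -22.75 dBFS.
Stage 3: -22.75 dBFS is at or below the -10 dBFS threshold — no compression; output -22.75 dBFS.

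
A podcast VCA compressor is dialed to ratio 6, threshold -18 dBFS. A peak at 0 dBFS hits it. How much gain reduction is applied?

15 dB

0 dBFS exceeds the threshold by 18 dB.
A 6:1 ratio leaves 3 dB of that excess.
So the signal is attenuated by 18 − 3 = 15 dB.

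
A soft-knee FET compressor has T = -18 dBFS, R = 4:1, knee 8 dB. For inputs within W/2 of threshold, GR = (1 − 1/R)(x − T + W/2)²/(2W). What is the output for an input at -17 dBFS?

x − T + W/2 = -17 − (-18) + 4 = 5.
GR = (1 − 1/4) × 5² / 16 = 0.75 × 25 / 16 = 1.171875 dB.
Output = -17 − 1.171875 = -18.171875 dBFS.

-18.171875 dBFS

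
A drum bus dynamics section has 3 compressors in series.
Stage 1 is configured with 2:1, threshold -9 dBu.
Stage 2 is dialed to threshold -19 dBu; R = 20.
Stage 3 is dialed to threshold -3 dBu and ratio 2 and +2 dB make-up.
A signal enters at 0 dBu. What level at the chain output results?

Stage 1: 0 dBu is 9 dB over -9 dBu; at 2:1 that becomes 4.5 dB over, giving -4.5 dBu.
Stage 2: -4.5 dBu is 14.5 dB over -19 dBu; at 20:1 that becomes 0.725 dB over, giving -18.275 dBu.
Stage 3: below threshold (-18.275 ≤ -3); passes unchanged; make-up brings it to -16.275 dBu.

-16.275 dBu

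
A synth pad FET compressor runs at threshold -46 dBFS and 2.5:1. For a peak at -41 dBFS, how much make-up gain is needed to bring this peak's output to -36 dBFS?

The peak compresses to -46 + 5/2.5 = -44 dBFS.
To reach -36 dBFS requires -36 − (-44) = 8 dB of make-up.

8 dB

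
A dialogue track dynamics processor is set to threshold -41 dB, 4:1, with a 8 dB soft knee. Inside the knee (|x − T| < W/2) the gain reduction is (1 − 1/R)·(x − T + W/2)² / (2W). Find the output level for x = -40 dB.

x − T + W/2 = -40 − (-41) + 4 = 5.
GR = (1 − 1/4) × 5² / 16 = 0.75 × 25 / 16 = 1.171875 dB.
Output = -40 − 1.171875 = -41.171875 dB.

-41.171875 dB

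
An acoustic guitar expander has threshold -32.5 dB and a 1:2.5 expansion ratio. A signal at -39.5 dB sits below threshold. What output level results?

-50 dB

The input is 7 dB below the -32.5 dB threshold.
A 1:2.5 expander multiplies undershoot by 2.5: 7 × 2.5 = 17.5 dB below threshold.
Output = -32.5 − 17.5 = -50 dB.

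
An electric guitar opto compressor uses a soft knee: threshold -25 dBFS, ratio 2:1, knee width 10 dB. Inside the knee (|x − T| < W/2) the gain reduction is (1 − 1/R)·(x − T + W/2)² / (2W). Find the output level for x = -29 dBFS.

x − T + W/2 = -29 − (-25) + 5 = 1.
GR = (1 − 1/2) × 1² / 20 = 0.5 × 1 / 20 = 0.025 dB.
Output = -29 − 0.025 = -29.025 dBFS.

-29.025 dBFS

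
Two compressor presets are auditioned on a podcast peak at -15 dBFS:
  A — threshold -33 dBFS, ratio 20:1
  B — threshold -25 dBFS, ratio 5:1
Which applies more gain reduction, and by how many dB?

A, by 9.1 dB

A: GR = 18 − 18/20 = 17.1 dB.
B: GR = 10 − 10/5 = 8 dB.
A reduces 9.1 dB more.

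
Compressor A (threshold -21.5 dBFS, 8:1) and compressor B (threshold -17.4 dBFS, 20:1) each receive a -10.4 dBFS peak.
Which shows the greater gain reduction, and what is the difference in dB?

A, by 3.0625 dB

A: 11.1 dB over, compressed to 1.3875 dB over, so 9.7125 dB of GR.
B: 7 dB over, compressed to 0.35 dB over, so 6.65 dB of GR.
Difference: 3.0625 dB in favour of A.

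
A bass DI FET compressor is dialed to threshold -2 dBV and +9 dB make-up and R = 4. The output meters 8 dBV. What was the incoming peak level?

2 dBV

Before make-up, the level was 8 − 9 = -1 dBV.
That's 1 dB above the -2 dBV threshold.
Undo the ratio: input overshoot = 1 × 4 = 4 dB, giving input = 2 dBV.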